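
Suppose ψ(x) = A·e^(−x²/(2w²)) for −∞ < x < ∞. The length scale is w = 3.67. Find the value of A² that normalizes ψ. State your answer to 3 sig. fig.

A^2 ≈ 0.154

Normalization requires ∫|ψ|² dx = 1, integrated from −∞ to ∞.
∫|ψ|² dx = A²·(√(π)·w).
Setting this equal to 1 gives A² = 1/(√(π)·w).
Plugging in w = 3.67 yields A = 0.3921.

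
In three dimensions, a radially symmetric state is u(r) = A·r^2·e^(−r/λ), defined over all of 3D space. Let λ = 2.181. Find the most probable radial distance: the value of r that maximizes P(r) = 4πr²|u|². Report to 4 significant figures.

r ≈ 6.543

Set d/dr [P(r) = 4πr²|u|²] = 0 and solve for r > 0.
Solving yields r = 3·λ.
With λ = 2.181, the most probable radial distance is 6.5430.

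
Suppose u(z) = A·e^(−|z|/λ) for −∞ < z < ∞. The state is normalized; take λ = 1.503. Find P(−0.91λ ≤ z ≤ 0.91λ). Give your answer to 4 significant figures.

The probability is P = ∫ |u|² dz over [−0.91λ, 0.91λ].
The normalization integral ∫|u|²dz over the whole domain equals λ·A², and A² cancels in the ratio.
By symmetry take twice the z ≥ 0 contribution in numerator and denominator; the 2's cancel. Let t = z/λ; then A² and the length scale cancel, so P = ∫_{0}^{0.91} e^(-2·t) dt ÷ ∫_{0}^{∞} e^(-2·t) dt.
With ∫ e^(-2·t) dt = -e^(-2·t)/2 + C, the region integral is 1/2 - e^(-91/50)/2 and the full one is 1/2.
The result is P = 0.83797.

P ≈ 0.8380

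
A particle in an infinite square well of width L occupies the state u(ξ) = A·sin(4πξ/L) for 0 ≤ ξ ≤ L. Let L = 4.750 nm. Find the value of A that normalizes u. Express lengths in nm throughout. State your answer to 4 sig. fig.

We need A² ∫|f|² dξ = 1, taking the integral from 0 to L.
Carrying out the integral gives A² · L/2.
Setting this equal to 1 gives A² = 1/(L/2).
Plugging in L = 4.750 yields A = 0.64889.

A ≈ 0.6489 nm^(-1/2)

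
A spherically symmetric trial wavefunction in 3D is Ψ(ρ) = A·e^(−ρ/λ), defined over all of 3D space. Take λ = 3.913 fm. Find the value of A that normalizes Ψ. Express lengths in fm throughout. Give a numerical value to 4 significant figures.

We need A² ∫|f|² 4πρ² dρ = 1, taking the integral from 0 to ∞.
∫|Ψ|² 4πρ² dρ = A²·(π·λ^3).
So A² = (π·λ^3)^(−1).
With λ = 3.913: A² = 0.0053128 and A = 0.072889.

A ≈ 0.07289 fm^(-3/2)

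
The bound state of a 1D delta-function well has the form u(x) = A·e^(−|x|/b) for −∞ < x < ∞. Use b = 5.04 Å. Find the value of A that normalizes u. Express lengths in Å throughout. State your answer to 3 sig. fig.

Normalization requires ∫|u|² dx = 1, integrated from −∞ to ∞.
Using ∫₀^∞ xⁿ e^(−αx) dx = n!/αⁿ⁺¹, with u = A·e^(−|x|/b), the integral evaluates to A²·[b].
So A² = (b)^(−1).
With b = 5.04: A² = 0.1984 and A = 0.4454.

A ≈ 0.445 Å^(-1/2)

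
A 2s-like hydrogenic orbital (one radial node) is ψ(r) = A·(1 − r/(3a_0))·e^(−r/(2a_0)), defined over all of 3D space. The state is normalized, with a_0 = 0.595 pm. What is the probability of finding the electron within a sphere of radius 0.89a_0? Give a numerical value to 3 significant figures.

P ≈ 0.115

Integrate the radial probability density 4πr²|ψ|² over r ≤ 0.89a_0.
A² is fixed by ∫₀^∞ 4πr²|ψ|² dr = 1, i.e. A² = (8·π·a_0^3/3)^(−1).
In terms of u = r/a_0 (A², 4π and the length scale all cancel between numerator and denominator), P = [∫_{0}^{0.89} u^2·(1 - u/3)^2·e^(-u) du] / [∫_{0}^{∞} u^2·(1 - u/3)^2·e^(-u) du].
Using ∫ u^2·(1 - u/3)^2·e^(-u) du = (-u^4 + 2·u^3 - 3·u^2 - 6·u - 6)·e^(-u)/9, the numerator is ≈ 0.076519 and the denominator is 2/3.
Taking the ratio yields P = 0.1148.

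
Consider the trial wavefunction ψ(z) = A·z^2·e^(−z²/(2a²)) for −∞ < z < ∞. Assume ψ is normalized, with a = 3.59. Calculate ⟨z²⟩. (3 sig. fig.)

⟨z^2⟩ ≈ 32.2

By definition ⟨z²⟩ = ∫ z^2 |ψ(z)|² dz.
The ratio of the moment integral to the normalization integral gives ⟨z²⟩ = 5·a^2/2.
Putting a = 3.59 gives 32.22.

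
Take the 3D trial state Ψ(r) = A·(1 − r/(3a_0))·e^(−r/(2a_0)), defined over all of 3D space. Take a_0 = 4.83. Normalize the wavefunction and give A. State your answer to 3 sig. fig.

A ≈ 0.0325

The normalization condition is ∫|Ψ|² 4πr² dr = 1 from 0 to ∞.
(Spherical symmetry: dV = 4πr² dr.)
The integral (without the A² prefactor) comes out to 8·π·a_0^3/3.
Hence A² = 1/[8·π·a_0^3/3].
Substituting a_0 = 4.83 gives A² = 0.001059, so A = 0.03255.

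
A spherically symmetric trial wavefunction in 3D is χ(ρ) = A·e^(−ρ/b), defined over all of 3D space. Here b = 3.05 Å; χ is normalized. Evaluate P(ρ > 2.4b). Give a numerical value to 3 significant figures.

With dV = 4πρ²dρ, the probability is ∫|χ|² dV over ρ > 2.4b.
Normalization gives A² = 1/(π·b^3).
Substituting u = ρ/b, A², 4π and the length scale all cancel in the ratio: P = ∫_{2.4}^{∞} u^2·e^(-2·u) du / ∫_{0}^{∞} u^2·e^(-2·u) du.
With ∫ u^2·e^(-2·u) du = -(2·u^2 + 2·u + 1)·e^(-2·u)/4 + C, the region integral is 433·e^(-24/5)/100 and the full one is 1/4.
Taking the ratio yields P = 0.1425.

P ≈ 0.143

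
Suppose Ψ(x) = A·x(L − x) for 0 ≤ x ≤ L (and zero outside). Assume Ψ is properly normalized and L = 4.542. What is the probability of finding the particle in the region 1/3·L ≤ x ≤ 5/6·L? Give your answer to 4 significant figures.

The probability is P = ∫ |Ψ|² dx over [1/3·L, 5/6·L].
Since A² = 1/(L^5/30), this is the region integral divided by the full normalization integral.
Let u = x/L; then A² and the length scale cancel, so P = ∫_{1/3}^{5/6} u^2·(1 - u)^2 du ÷ ∫_{0}^{1} u^2·(1 - u)^2 du.
With ∫ u^2·(1 - u)^2 du = u^3·(6·u^2 - 15·u + 10)/30 + C, the region integral is 163/6480 and the full one is 1/30.
The result is P = 163/216.

P ≈ 0.7546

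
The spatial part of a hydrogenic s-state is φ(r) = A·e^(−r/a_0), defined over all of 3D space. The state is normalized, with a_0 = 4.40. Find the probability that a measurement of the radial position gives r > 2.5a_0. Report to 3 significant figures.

P ≈ 0.125

Integrate the radial probability density 4πr²|φ|² over r > 2.5a_0.
Normalization gives A² = 1/(π·a_0^3).
In terms of u = r/a_0 (A², 4π and the length scale all cancel between numerator and denominator), P = [∫_{2.5}^{∞} u^2·e^(-2·u) du] / [∫_{0}^{∞} u^2·e^(-2·u) du].
With ∫ u^2·e^(-2·u) du = -(2·u^2 + 2·u + 1)·e^(-2·u)/4 + C, the region integral is 37·e^(-5)/8 and the full one is 1/4.
Taking the ratio yields P = 0.1247.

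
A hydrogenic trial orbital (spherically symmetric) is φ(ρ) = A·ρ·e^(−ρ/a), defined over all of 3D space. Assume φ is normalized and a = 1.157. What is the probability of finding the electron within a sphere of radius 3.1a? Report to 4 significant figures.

P ≈ 0.7408

P = ∫ |φ|² 4πρ² dρ over ρ ≤ 3.1a.
The full normalization integral is A²·[3·π·a^5] = 1, fixing A².
Substituting u = ρ/a, A², 4π and the length scale all cancel in the ratio: P = ∫_{0}^{3.1} u^4·e^(-2·u) du / ∫_{0}^{∞} u^4·e^(-2·u) du.
With ∫ u^4·e^(-2·u) du = -(u^4/2 + u^3 + 3·u^2/2 + 3·u/2 + 3/4)·e^(-2·u) + C, the region integral is ≈ 0.555617 and the full one is 3/4.
Taking the ratio yields P = 0.74082.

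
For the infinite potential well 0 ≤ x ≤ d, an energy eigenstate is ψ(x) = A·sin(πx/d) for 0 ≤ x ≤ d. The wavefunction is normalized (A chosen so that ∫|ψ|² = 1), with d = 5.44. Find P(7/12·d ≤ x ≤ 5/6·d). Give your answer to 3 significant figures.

P = ∫_{7/12·d}^{5/6·d} |ψ(x)|² dx.
With A² fixed by ∫|ψ|² = 1, i.e. A² = (d/2)^(−1), substitute and integrate.
Substituting u = x/d, A² and the length scale cancel in the ratio: P = ∫_{7/12}^{5/6} sin(π·u)^2 du / ∫_{0}^{1} sin(π·u)^2 du.
An antiderivative of sin(π·u)^2 is u/2 - sin(2·π·u)/(4·π); evaluating from 7/12 to 5/6 gives -1/(8·π) + √(3)/(8·π) + 1/8, while the full integral is 1/2.
The result is P = (-1 + √(3) + π)/(4·π).

P ≈ 0.308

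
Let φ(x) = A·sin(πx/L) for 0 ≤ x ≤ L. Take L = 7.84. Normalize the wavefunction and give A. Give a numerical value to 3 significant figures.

The normalization condition is ∫|φ|² dx = 1 from 0 to L.
The integral (without the A² prefactor) comes out to L/2.
So A² = (L/2)^(−1).
Plugging in L = 7.84 yields A = 0.5051.

A ≈ 0.505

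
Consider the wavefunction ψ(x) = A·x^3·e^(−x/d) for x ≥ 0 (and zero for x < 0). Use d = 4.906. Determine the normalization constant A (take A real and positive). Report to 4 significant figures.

A ≈ 0.001612

We need A² ∫|f|² dx = 1, taking the integral from 0 to ∞.
The integral (without the A² prefactor) comes out to 45·d^7/8.
Hence A² = 1/[45·d^7/8].
Plugging in d = 4.906 yields A = 0.0016121.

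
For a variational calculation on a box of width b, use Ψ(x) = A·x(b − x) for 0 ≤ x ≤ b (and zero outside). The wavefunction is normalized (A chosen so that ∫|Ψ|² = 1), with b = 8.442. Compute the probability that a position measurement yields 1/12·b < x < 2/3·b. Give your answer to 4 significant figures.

P ≈ 0.7850

|Ψ|² is the probability density, so P = ∫_{1/12·b}^{2/3·b} |Ψ|² dx.
With A² fixed by ∫|Ψ|² = 1, i.e. A² = (b^5/30)^(−1), substitute and integrate.
Substituting u = x/b, A² and the length scale cancel in the ratio: P = ∫_{1/12}^{2/3} u^2·(1 - u)^2 du / ∫_{0}^{1} u^2·(1 - u)^2 du.
An antiderivative of u^2·(1 - u)^2 is u^3·(6·u^2 - 15·u + 10)/30; evaluating from 1/12 to 2/3 gives ≈ 0.0261679, while the full integral is 1/30.
Taking the ratio, P = 0.78504.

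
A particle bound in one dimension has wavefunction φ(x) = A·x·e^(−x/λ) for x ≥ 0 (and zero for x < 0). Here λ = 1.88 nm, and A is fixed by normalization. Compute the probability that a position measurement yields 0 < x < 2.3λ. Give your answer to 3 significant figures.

P ≈ 0.837

The probability is P = ∫ |φ|² dx over [0, 2.3λ].
Since A² = 1/(λ^3/4), this is the region integral divided by the full normalization integral.
Let u = x/λ; then A² and the length scale cancel, so P = ∫_{0}^{2.3} u^2·e^(-2·u) du ÷ ∫_{0}^{∞} u^2·e^(-2·u) du.
With ∫ u^2·e^(-2·u) du = -(2·u^2 + 2·u + 1)·e^(-2·u)/4 + C, the region integral is 1/4 - 809·e^(-23/5)/200 and the full one is 1/4.
Taking the ratio, P = 0.8374.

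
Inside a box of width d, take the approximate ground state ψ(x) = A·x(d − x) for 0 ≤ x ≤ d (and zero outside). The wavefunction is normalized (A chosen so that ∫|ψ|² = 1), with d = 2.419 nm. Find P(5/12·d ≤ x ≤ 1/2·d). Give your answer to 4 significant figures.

P ≈ 0.1534

The probability is P = ∫ |ψ|² dx over [5/12·d, 1/2·d].
Since A² = 1/(d^5/30), this is the region integral divided by the full normalization integral.
In terms of u = x/d (A² and the length scale cancel between numerator and denominator), P = [∫_{5/12}^{1/2} u^2·(1 - u)^2 du] / [∫_{0}^{1} u^2·(1 - u)^2 du].
With ∫ u^2·(1 - u)^2 du = u^3·(6·u^2 - 15·u + 10)/30 + C, the region integral is ≈ 0.00511269 and the full one is 1/30.
The result is P = 0.15338.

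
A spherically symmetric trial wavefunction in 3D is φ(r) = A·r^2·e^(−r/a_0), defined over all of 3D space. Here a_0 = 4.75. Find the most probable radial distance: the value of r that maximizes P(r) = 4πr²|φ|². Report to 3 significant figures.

The maximum of P(r) = 4πr²|φ|² occurs where its derivative vanishes.
Solving yields r = 3·a_0.
With a_0 = 4.75, the most probable radial distance is 14.25.

r ≈ 14.3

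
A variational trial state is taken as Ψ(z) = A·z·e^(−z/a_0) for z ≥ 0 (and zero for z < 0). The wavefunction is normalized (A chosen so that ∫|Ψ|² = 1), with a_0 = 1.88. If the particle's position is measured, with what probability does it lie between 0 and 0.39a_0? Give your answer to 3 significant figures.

P ≈ 0.0446

|Ψ|² is the probability density, so P = ∫_{0}^{0.39a_0} |Ψ|² dz.
With A² fixed by ∫|Ψ|² = 1, i.e. A² = (a_0^3/4)^(−1), substitute and integrate.
Let u = z/a_0; then A² and the length scale cancel, so P = ∫_{0}^{0.39} u^2·e^(-2·u) du ÷ ∫_{0}^{∞} u^2·e^(-2·u) du.
With ∫ u^2·e^(-2·u) du = -(2·u^2 + 2·u + 1)·e^(-2·u)/4 + C, the region integral is ≈ 0.011148 and the full one is 1/4.
This works out to P = 0.04459.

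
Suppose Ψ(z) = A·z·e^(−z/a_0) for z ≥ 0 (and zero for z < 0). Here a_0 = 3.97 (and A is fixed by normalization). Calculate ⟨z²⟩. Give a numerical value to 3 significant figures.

⟨z^2⟩ ≈ 47.3

⟨z²⟩ = ∫ z^2 |Ψ|² dz over the full domain.
The ratio of the moment integral to the normalization integral gives ⟨z²⟩ = 3·a_0^2.
With a_0 = 3.97, ⟨z^2⟩ = 47.28.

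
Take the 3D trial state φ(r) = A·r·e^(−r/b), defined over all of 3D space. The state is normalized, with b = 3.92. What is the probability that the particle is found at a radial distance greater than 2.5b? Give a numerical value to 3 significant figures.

P = ∫ |φ|² 4πr² dr over r > 2.5b.
Normalization gives A² = 1/(3·π·b^5).
Let u = r/b; then A², 4π and the length scale all cancel, so P = ∫_{2.5}^{∞} u^4·e^(-2·u) du ÷ ∫_{0}^{∞} u^4·e^(-2·u) du.
With ∫ u^4·e^(-2·u) du = -(u^4/2 + u^3 + 3·u^2/2 + 3·u/2 + 3/4)·e^(-2·u) + C, the region integral is 1569·e^(-5)/32 and the full one is 3/4.
The region integral divided by the full integral gives P = 0.4405.

P ≈ 0.440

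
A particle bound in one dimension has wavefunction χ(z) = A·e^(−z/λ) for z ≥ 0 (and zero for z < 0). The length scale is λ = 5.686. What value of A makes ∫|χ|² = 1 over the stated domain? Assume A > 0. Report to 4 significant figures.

The normalization condition is ∫|χ|² dz = 1 from 0 to ∞.
With ∫₀^∞ z^0 e^(−αz) dz = 0!/α^1, with χ = A·e^(−z/λ), the integral evaluates to A²·[λ/2].
Hence A² = 1/[λ/2].
Plugging in λ = 5.686 yields A = 0.59308.

A ≈ 0.5931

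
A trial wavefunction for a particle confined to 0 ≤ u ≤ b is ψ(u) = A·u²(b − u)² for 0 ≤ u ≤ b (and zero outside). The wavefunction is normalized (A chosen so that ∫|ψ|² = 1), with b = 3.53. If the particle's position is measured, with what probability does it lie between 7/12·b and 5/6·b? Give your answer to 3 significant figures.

P ≈ 0.293

The probability is P = ∫ |ψ|² du over [7/12·b, 5/6·b].
The normalization integral ∫|ψ|²du over the whole domain equals b^9/630·A², and A² cancels in the ratio.
Let t = u/b; then A² and the length scale cancel, so P = ∫_{7/12}^{5/6} t^4·(1 - t)^4 dt ÷ ∫_{0}^{1} t^4·(1 - t)^4 dt.
With ∫ t^4·(1 - t)^4 dt = t^5·(70·t^4 - 315·t^3 + 540·t^2 - 420·t + 126)/630 + C, the region integral is ≈ 0.00046568 and the full one is 1/630.
Taking the ratio, P = 0.2934.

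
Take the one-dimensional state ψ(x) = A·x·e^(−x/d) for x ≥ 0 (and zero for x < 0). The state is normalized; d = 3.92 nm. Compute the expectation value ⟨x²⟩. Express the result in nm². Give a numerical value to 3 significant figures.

⟨x^2⟩ ≈ 46.1 nm^2

By definition ⟨x²⟩ = ∫ x^2 |ψ(x)|² dx.
Recall ∫₀^∞ x^m e^(−x/β) dx = m!·β^(m+1), since the A² factors cancel between numerator and denominator, ⟨x²⟩ = 3·d^2.
Putting d = 3.92 gives 46.10.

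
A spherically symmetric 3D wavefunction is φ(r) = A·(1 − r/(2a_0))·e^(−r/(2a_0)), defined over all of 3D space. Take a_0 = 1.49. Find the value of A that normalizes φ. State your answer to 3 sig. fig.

A ≈ 0.110

The normalization condition is ∫|φ|² 4πr² dr = 1 from 0 to ∞.
(Spherical symmetry: dV = 4πr² dr.)
With φ = A·(1 − r/(2a_0))·e^(−r/(2a_0)), the integral evaluates to A²·[8·π·a_0^3].
With a_0 = 1.49: A² = 0.01203 and A = 0.1097.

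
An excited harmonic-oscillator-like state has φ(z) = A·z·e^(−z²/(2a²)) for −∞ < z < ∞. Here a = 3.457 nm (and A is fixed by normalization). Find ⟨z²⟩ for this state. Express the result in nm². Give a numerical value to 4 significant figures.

The expectation value is the |φ|²-weighted average of z^2: ∫ z^2|φ|² dz.
With ∫_{−∞}^{∞} z^(2m) e^(−αz²) dz = (2m−1)!!·√π / (2^m α^(m+1/2)), the ratio of the moment integral to the normalization integral gives ⟨z²⟩ = 3·a^2/2.
Putting a = 3.457 gives 17.926.

⟨z^2⟩ ≈ 17.93 nm^2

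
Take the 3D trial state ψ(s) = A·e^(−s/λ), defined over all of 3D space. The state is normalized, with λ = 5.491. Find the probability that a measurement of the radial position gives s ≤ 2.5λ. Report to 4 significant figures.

P ≈ 0.8753

Integrate the radial probability density 4πs²|ψ|² over s ≤ 2.5λ.
The full normalization integral is A²·[π·λ^3] = 1, fixing A².
Substituting u = s/λ, A², 4π and the length scale all cancel in the ratio: P = ∫_{0}^{2.5} u^2·e^(-2·u) du / ∫_{0}^{∞} u^2·e^(-2·u) du.
With ∫ u^2·e^(-2·u) du = -(2·u^2 + 2·u + 1)·e^(-2·u)/4 + C, the region integral is 1/4 - 37·e^(-5)/8 and the full one is 1/4.
The region integral divided by the full integral gives P = 0.87535.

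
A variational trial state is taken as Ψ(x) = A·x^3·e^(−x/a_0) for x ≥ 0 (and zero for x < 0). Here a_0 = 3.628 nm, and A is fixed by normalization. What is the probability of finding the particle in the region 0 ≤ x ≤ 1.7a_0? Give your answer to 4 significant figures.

The probability is P = ∫ |Ψ|² dx over [0, 1.7a_0].
The normalization integral ∫|Ψ|²dx over the whole domain equals 45·a_0^7/8·A², and A² cancels in the ratio.
In terms of u = x/a_0 (A² and the length scale cancel between numerator and denominator), P = [∫_{0}^{1.7} u^6·e^(-2·u) du] / [∫_{0}^{∞} u^6·e^(-2·u) du].
Using ∫ u^6·e^(-2·u) du = -(4·u^6 + 12·u^5 + 30·u^4 + 60·u^3 + 90·u^2 + 90·u + 45)·e^(-2·u)/8, the numerator is ≈ 0.325424 and the denominator is 45/8.
This works out to P = 0.057853.

P ≈ 0.05785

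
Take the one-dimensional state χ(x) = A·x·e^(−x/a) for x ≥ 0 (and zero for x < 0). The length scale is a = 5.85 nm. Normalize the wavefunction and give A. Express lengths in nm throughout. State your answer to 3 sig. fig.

A ≈ 0.141 nm^(-3/2)

Require ∫ |χ|² dx = 1 over the whole domain.
With ∫₀^∞ x^2 e^(−αx) dx = 2!/α^3, the integral (without the A² prefactor) comes out to a^3/4.
So A² = (a^3/4)^(−1).
With a = 5.85: A² = 0.01998 and A = 0.1414.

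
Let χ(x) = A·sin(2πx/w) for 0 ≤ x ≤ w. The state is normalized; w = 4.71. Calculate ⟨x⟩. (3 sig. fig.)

⟨x⟩ ≈ 2.36

By definition ⟨x⟩ = ∫ x |χ(x)|² dx.
Since the A² factors cancel between numerator and denominator, ⟨x⟩ = w/2.
With w = 4.71, ⟨x⟩ = 2.355.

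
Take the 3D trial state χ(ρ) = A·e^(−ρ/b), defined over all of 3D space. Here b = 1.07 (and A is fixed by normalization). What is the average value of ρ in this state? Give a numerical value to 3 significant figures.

By definition ⟨ρ⟩ = ∫ ρ |χ(ρ)|² 4πρ² dρ.
With ∫₀^∞ ρ^3 e^(−αρ) dρ = 3!/α^4, the ratio of the moment integral to the normalization integral gives ⟨ρ⟩ = 3·b/2.
Putting b = 1.07 gives 1.605.

⟨ρ⟩ ≈ 1.61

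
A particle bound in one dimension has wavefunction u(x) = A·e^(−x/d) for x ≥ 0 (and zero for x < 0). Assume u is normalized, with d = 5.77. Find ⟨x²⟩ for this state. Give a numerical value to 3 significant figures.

⟨x^2⟩ ≈ 16.6

⟨x²⟩ = ∫ x^2 |u|² dx over the full domain.
The ratio of the moment integral to the normalization integral gives ⟨x²⟩ = d^2/2.
Putting d = 5.77 gives 16.65.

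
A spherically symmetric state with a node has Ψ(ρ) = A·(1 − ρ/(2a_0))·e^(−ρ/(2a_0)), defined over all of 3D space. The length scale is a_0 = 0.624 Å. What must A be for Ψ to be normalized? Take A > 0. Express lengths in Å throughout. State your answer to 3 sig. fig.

Normalization requires ∫|Ψ|² 4πρ² dρ = 1, integrated from 0 to ∞.
∫|Ψ|² 4πρ² dρ = A²·(8·π·a_0^3).
Plugging in a_0 = 0.624 yields A = 0.4047.

A ≈ 0.405 Å^(-3/2)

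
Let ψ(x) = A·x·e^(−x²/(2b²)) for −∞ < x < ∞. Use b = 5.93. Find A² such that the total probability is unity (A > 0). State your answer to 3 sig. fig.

A^2 ≈ 0.00541

Normalization requires ∫|ψ|² dx = 1, integrated from −∞ to ∞.
Carrying out the integral gives A² · √(π)·b^3/2.
So A² = (√(π)·b^3/2)^(−1).
Substituting b = 5.93 gives A² = 0.005411, so A = 0.07356.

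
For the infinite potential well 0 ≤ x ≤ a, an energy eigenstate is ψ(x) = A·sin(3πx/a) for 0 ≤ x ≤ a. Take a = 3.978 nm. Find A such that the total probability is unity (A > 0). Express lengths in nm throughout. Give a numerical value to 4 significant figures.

A ≈ 0.7091 nm^(-1/2)

The normalization condition is ∫|ψ|² dx = 1 from 0 to a.
Carrying out the integral gives A² · a/2.
With a = 3.978: A² = 0.50277 and A = 0.70906.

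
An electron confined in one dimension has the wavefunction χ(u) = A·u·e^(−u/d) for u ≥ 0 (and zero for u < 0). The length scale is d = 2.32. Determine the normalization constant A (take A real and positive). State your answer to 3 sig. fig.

A ≈ 0.566

Require ∫ |χ|² du = 1 over the whole domain.
The integral (without the A² prefactor) comes out to d^3/4.
Hence A² = 1/[d^3/4].
Plugging in d = 2.32 yields A = 0.5660.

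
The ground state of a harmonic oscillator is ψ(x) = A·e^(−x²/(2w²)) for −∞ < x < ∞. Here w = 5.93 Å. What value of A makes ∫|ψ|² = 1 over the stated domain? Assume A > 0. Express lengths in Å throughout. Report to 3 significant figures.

Require ∫ |ψ|² dx = 1 over the whole domain.
Carrying out the integral gives A² · √(π)·w.
Plugging in w = 5.93 yields A = 0.3085.

A ≈ 0.308 Å^(-1/2)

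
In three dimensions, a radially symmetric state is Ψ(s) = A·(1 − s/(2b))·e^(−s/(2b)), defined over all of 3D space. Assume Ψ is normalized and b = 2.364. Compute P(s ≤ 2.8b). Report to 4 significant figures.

P = ∫ |Ψ|² 4πs² ds over s ≤ 2.8b.
Normalization gives A² = 1/(8·π·b^3).
Substituting u = s/b, A², 4π and the length scale all cancel in the ratio: P = ∫_{0}^{2.8} u^2·(1 - u/2)^2·e^(-u) du / ∫_{0}^{∞} u^2·(1 - u/2)^2·e^(-u) du.
With ∫ u^2·(1 - u/2)^2·e^(-u) du = -(u^4/4 + u^2 + 2·u + 2)·e^(-u) + C, the region integral is ≈ 0.126661 and the full one is 2.
This evaluates to P = 0.063330.

P ≈ 0.06333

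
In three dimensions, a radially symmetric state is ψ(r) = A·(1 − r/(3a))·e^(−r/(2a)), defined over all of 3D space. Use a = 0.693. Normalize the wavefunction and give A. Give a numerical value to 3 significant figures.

Require ∫ |ψ|² 4πr² dr = 1 over the whole domain.
In 3D with spherical symmetry the volume element is 4πr² dr.
Recall ∫₀^∞ r^m e^(−r/β) dr = m!·β^(m+1), ∫|ψ|² 4πr² dr = A²·(8·π·a^3/3).
Hence A² = 1/[8·π·a^3/3].
With a = 0.693: A² = 0.3587 and A = 0.5989.

A ≈ 0.599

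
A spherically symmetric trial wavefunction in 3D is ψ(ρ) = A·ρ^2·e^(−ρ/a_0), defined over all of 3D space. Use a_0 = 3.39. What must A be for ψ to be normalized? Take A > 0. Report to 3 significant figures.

We need A² ∫|f|² 4πρ² dρ = 1, taking the integral from 0 to ∞.
(Spherical symmetry: dV = 4πρ² dρ.)
Carrying out the integral gives A² · 45·π·a_0^7/2.
So A² = (45·π·a_0^7/2)^(−1).
With a_0 = 3.39: A² = 0.000002750 and A = 0.001658.

A ≈ 0.00166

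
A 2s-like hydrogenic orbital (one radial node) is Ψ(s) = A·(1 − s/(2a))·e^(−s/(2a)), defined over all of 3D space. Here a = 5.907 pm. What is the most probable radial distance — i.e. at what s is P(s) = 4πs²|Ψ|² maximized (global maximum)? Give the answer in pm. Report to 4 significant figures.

Set d/ds [P(s) = 4πs²|Ψ|²] = 0 and solve for s > 0.
This gives s = a·(√(5) + 3).
With a = 5.907, the most probable radial distance is 30.929 pm.

s ≈ 30.93 pm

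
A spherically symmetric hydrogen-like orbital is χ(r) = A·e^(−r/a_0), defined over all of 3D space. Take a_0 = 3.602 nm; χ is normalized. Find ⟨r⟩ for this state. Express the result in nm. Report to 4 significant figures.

By definition ⟨r⟩ = ∫ r |χ(r)|² 4πr² dr.
Recall ∫₀^∞ r^m e^(−r/β) dr = m!·β^(m+1), the ratio of the moment integral to the normalization integral gives ⟨r⟩ = 3·a_0/2.
Putting a_0 = 3.602 gives 5.4030.

⟨r⟩ ≈ 5.403 nm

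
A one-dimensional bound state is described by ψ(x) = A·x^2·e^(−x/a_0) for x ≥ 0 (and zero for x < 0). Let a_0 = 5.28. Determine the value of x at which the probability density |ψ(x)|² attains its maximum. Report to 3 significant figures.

The maximum of |ψ(x)|² occurs where its derivative vanishes.
Solving yields x = 2·a_0.
With a_0 = 5.28, the most probable position is 10.56.

x ≈ 10.6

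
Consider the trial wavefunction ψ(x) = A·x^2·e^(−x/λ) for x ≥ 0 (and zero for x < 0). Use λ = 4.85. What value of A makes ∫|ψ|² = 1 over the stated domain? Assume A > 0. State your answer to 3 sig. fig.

A ≈ 0.0223

Require ∫ |ψ|² dx = 1 over the whole domain.
With ψ = A·x^2·e^(−x/λ), the integral evaluates to A²·[3·λ^5/4].
Setting this equal to 1 gives A² = 1/(3·λ^5/4).
Plugging in λ = 4.85 yields A = 0.02229.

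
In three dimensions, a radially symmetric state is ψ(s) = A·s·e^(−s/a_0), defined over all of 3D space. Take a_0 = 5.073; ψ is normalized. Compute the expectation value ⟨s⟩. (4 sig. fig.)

⟨s⟩ ≈ 12.68

The expectation value is the |ψ|²-weighted average of s: ∫ s|ψ|² 4πs² ds.
Using ∫₀^∞ sⁿ e^(−αs) ds = n!/αⁿ⁺¹, the ratio of the moment integral to the normalization integral gives ⟨s⟩ = 5·a_0/2.
With a_0 = 5.073, ⟨s⟩ = 12.683.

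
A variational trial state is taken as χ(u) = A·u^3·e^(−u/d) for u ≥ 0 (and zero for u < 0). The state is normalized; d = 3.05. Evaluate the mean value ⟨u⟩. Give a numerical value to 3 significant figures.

The expectation value is the |χ|²-weighted average of u: ∫ u|χ|² du.
Evaluating both integrals, ⟨u⟩ = 7·d/2.
Putting d = 3.05 gives 10.68.

⟨u⟩ ≈ 10.7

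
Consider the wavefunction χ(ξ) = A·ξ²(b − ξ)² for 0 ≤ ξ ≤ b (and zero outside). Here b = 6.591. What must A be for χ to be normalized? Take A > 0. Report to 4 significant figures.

A ≈ 0.005181

The normalization condition is ∫|χ|² dξ = 1 from 0 to b.
Expanding the polynomial and integrating term by term, carrying out the integral gives A² · b^9/630.
Hence A² = 1/[b^9/630].
Plugging in b = 6.591 yields A = 0.0051807.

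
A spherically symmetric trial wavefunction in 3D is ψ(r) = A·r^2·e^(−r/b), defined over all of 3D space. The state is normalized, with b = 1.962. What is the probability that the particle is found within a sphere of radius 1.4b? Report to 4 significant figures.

Integrate the radial probability density 4πr²|ψ|² over r ≤ 1.4b.
A² is fixed by ∫₀^∞ 4πr²|ψ|² dr = 1, i.e. A² = (45·π·b^7/2)^(−1).
Let u = r/b; then A², 4π and the length scale all cancel, so P = ∫_{0}^{1.4} u^6·e^(-2·u) du ÷ ∫_{0}^{∞} u^6·e^(-2·u) du.
An antiderivative of u^6·e^(-2·u) is -(4·u^6 + 12·u^5 + 30·u^4 + 60·u^3 + 90·u^2 + 90·u + 45)·e^(-2·u)/8; evaluating from 0 to 1.4 gives ≈ 0.137310, while the full integral is 45/8.
This evaluates to P = 0.024411.

P ≈ 0.02441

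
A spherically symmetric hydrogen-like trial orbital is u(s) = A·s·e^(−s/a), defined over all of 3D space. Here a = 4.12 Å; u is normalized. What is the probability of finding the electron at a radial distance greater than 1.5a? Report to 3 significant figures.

P ≈ 0.815

P = ∫ |u|² 4πs² ds over s > 1.5a.
A² is fixed by ∫₀^∞ 4πs²|u|² ds = 1, i.e. A² = (3·π·a^5)^(−1).
Substituting t = s/a, A², 4π and the length scale all cancel in the ratio: P = ∫_{1.5}^{∞} t^4·e^(-2·t) dt / ∫_{0}^{∞} t^4·e^(-2·t) dt.
Using ∫ t^4·e^(-2·t) dt = -(t^4/2 + t^3 + 3·t^2/2 + 3·t/2 + 3/4)·e^(-2·t), the numerator is 393·e^(-3)/32 and the denominator is 3/4.
Taking the ratio yields P = 0.8153.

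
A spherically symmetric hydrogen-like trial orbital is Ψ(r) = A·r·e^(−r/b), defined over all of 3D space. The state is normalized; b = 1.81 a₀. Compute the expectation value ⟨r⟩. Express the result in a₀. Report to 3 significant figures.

⟨r⟩ ≈ 4.53 a₀

By definition ⟨r⟩ = ∫ r |Ψ(r)|² 4πr² dr.
Recall ∫₀^∞ r^m e^(−r/β) dr = m!·β^(m+1), the ratio of the moment integral to the normalization integral gives ⟨r⟩ = 5·b/2.
Putting b = 1.81 gives 4.525.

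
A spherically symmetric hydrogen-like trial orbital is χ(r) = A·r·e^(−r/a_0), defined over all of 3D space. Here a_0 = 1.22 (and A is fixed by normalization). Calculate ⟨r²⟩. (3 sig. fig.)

The expectation value is the |χ|²-weighted average of r^2: ∫ r^2|χ|² 4πr² dr.
Evaluating both integrals, ⟨r²⟩ = 15·a_0^2/2.
With a_0 = 1.22, ⟨r^2⟩ = 11.16.

⟨r^2⟩ ≈ 11.2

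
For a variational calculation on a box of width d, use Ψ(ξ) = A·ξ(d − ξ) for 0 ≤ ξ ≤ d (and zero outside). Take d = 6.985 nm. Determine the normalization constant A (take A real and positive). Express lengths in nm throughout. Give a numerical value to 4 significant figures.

Require ∫ |Ψ|² dξ = 1 over the whole domain.
Expanding the polynomial and integrating term by term, carrying out the integral gives A² · d^5/30.
So A² = (d^5/30)^(−1).
Plugging in d = 6.985 yields A = 0.042476.

A ≈ 0.04248 nm^(-5/2)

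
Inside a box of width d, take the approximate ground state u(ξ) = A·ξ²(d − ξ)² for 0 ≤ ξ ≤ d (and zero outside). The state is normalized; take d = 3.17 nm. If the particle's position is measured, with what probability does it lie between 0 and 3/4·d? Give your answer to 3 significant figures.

P = ∫_{0}^{3/4·d} |u(ξ)|² dξ.
Since A² = 1/(d^9/630), this is the region integral divided by the full normalization integral.
Let t = ξ/d; then A² and the length scale cancel, so P = ∫_{0}^{3/4} t^4·(1 - t)^4 dt ÷ ∫_{0}^{1} t^4·(1 - t)^4 dt.
An antiderivative of t^4·(1 - t)^4 is t^5·(70·t^4 - 315·t^3 + 540·t^2 - 420·t + 126)/630; evaluating from 0 to 3/4 gives ≈ 0.0015096, while the full integral is 1/630.
Taking the ratio, P = 0.9511.

P ≈ 0.951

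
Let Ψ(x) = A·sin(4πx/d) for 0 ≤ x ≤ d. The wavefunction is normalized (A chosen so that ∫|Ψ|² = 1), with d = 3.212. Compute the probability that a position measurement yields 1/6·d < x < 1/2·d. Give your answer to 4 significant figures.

P ≈ 0.2989

P = ∫_{1/6·d}^{1/2·d} |Ψ(x)|² dx.
Since A² = 1/(d/2), this is the region integral divided by the full normalization integral.
Let u = x/d; then A² and the length scale cancel, so P = ∫_{1/6}^{1/2} sin(4·π·u)^2 du ÷ ∫_{0}^{1} sin(4·π·u)^2 du.
Using ∫ sin(4·π·u)^2 du = u/2 - sin(4·π·u)·cos(4·π·u)/(8·π), the numerator is -√(3)/(32·π) + 1/6 and the denominator is 1/2.
Taking the ratio, P = (-√(3)/16 + π/3)/π.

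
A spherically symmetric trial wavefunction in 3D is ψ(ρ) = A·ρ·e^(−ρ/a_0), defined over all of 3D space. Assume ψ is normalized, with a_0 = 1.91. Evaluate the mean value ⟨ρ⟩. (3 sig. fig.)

By definition ⟨ρ⟩ = ∫ ρ |ψ(ρ)|² 4πρ² dρ.
Since the A² factors cancel between numerator and denominator, ⟨ρ⟩ = 5·a_0/2.
With a_0 = 1.91, ⟨ρ⟩ = 4.775.

⟨ρ⟩ ≈ 4.78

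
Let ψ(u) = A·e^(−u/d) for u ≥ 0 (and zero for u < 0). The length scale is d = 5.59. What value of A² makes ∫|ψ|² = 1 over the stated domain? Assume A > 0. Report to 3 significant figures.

A^2 ≈ 0.358

We need A² ∫|f|² du = 1, taking the integral from 0 to ∞.
Recall ∫₀^∞ u^m e^(−u/β) du = m!·β^(m+1), carrying out the integral gives A² · d/2.
With d = 5.59: A² = 0.3578 and A = 0.5981.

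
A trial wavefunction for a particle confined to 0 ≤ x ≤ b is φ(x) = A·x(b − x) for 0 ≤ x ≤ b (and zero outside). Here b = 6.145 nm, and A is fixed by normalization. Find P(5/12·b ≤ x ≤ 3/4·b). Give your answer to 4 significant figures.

P = ∫_{5/12·b}^{3/4·b} |φ(x)|² dx.
With A² fixed by ∫|φ|² = 1, i.e. A² = (b^5/30)^(−1), substitute and integrate.
In terms of u = x/b (A² and the length scale cancel between numerator and denominator), P = [∫_{5/12}^{3/4} u^2·(1 - u)^2 du] / [∫_{0}^{1} u^2·(1 - u)^2 du].
An antiderivative of u^2·(1 - u)^2 is u^3·(6·u^2 - 15·u + 10)/30; evaluating from 5/12 to 3/4 gives ≈ 0.0183288, while the full integral is 1/30.
This works out to P = 0.54986.

P ≈ 0.5499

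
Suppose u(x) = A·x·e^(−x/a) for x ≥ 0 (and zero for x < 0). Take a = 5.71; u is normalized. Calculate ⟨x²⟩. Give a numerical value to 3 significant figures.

⟨x^2⟩ ≈ 97.8

⟨x²⟩ = ∫ x^2 |u|² dx over the full domain.
Evaluating both integrals, ⟨x²⟩ = 3·a^2.
With a = 5.71, ⟨x^2⟩ = 97.81.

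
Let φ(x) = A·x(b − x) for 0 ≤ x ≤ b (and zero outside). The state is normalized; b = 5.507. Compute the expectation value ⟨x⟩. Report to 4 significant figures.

By definition ⟨x⟩ = ∫ x |φ(x)|² dx.
The ratio of the moment integral to the normalization integral gives ⟨x⟩ = b/2.
Putting b = 5.507 gives 2.7535.

⟨x⟩ ≈ 2.754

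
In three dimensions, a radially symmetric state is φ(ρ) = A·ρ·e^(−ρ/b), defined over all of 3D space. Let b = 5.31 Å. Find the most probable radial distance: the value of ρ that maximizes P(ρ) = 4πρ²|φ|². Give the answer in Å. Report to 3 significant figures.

ρ ≈ 10.6 Å

Set d/dρ [P(ρ) = 4πρ²|φ|²] = 0 and solve for ρ > 0.
This gives ρ = 2·b.
With b = 5.31, the most probable radial distance is 10.62 Å.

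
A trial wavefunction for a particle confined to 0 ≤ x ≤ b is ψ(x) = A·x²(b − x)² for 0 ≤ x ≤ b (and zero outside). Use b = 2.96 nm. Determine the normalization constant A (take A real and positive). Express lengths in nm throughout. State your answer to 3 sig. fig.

We need A² ∫|f|² dx = 1, taking the integral from 0 to b.
Expanding the polynomial and integrating term by term, with ψ = A·x²(b − x)², the integral evaluates to A²·[b^9/630].
So A² = (b^9/630)^(−1).
With b = 2.96: A² = 0.03612 and A = 0.1900.

A ≈ 0.190 nm^(-9/2)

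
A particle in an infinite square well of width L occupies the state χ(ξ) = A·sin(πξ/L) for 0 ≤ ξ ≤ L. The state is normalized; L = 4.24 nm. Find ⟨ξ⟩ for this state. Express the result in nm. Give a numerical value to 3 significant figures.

The expectation value is the |χ|²-weighted average of ξ: ∫ ξ|χ|² dξ.
With ∫₀^L sin²(nπξ/L) dξ = L/2, evaluating both integrals, ⟨ξ⟩ = L/2.
Putting L = 4.24 gives 2.120.

⟨ξ⟩ ≈ 2.12 nm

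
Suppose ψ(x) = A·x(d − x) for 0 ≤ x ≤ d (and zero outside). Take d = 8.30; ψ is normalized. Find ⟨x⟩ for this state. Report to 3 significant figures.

By definition ⟨x⟩ = ∫ x |ψ(x)|² dx.
Since the A² factors cancel between numerator and denominator, ⟨x⟩ = d/2.
With d = 8.30, ⟨x⟩ = 4.150.

⟨x⟩ ≈ 4.15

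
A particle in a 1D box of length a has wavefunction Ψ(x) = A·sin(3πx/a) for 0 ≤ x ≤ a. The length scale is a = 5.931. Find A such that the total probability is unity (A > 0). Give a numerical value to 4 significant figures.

A ≈ 0.5807

Normalization requires ∫|Ψ|² dx = 1, integrated from 0 to a.
Using sin²θ = (1 − cos 2θ)/2, with Ψ = A·sin(3πx/a), the integral evaluates to A²·[a/2].
So A² = (a/2)^(−1).
With a = 5.931: A² = 0.33721 and A = 0.58070.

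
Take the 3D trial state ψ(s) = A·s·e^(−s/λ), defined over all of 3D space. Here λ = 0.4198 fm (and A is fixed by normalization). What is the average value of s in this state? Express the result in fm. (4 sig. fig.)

The expectation value is the |ψ|²-weighted average of s: ∫ s|ψ|² 4πs² ds.
The ratio of the moment integral to the normalization integral gives ⟨s⟩ = 5·λ/2.
Putting λ = 0.4198 gives 1.0495.

⟨s⟩ ≈ 1.050 fm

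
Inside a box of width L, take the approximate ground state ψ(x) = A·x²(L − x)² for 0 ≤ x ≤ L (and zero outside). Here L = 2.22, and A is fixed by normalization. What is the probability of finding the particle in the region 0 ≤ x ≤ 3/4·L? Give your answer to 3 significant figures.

The probability is P = ∫ |ψ|² dx over [0, 3/4·L].
Since A² = 1/(L^9/630), this is the region integral divided by the full normalization integral.
In terms of u = x/L (A² and the length scale cancel between numerator and denominator), P = [∫_{0}^{3/4} u^4·(1 - u)^4 du] / [∫_{0}^{1} u^4·(1 - u)^4 du].
Using ∫ u^4·(1 - u)^4 du = u^5·(70·u^4 - 315·u^3 + 540·u^2 - 420·u + 126)/630, the numerator is ≈ 0.0015096 and the denominator is 1/630.
This works out to P = 0.9511.

P ≈ 0.951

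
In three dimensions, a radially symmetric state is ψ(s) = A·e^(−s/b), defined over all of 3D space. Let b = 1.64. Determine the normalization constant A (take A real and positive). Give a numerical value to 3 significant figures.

Normalization requires ∫|ψ|² 4πs² ds = 1, integrated from 0 to ∞.
The integral (without the A² prefactor) comes out to π·b^3.
With b = 1.64: A² = 0.07216 and A = 0.2686.

A ≈ 0.269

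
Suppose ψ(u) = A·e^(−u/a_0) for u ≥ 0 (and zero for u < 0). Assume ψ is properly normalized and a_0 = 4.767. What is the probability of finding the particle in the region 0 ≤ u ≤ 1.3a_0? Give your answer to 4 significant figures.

P ≈ 0.9257

|ψ|² is the probability density, so P = ∫_{0}^{1.3a_0} |ψ|² du.
With A² fixed by ∫|ψ|² = 1, i.e. A² = (a_0/2)^(−1), substitute and integrate.
Let t = u/a_0; then A² and the length scale cancel, so P = ∫_{0}^{1.3} e^(-2·t) dt ÷ ∫_{0}^{∞} e^(-2·t) dt.
With ∫ e^(-2·t) dt = -e^(-2·t)/2 + C, the region integral is 1/2 - e^(-13/5)/2 and the full one is 1/2.
Taking the ratio, P = 0.92573.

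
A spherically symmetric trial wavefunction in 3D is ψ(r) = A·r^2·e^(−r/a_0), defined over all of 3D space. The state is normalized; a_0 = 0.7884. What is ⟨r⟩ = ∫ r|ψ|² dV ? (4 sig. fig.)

⟨r⟩ ≈ 2.759

⟨r⟩ = ∫ r |ψ|² 4πr² dr over the full domain.
The ratio of the moment integral to the normalization integral gives ⟨r⟩ = 7·a_0/2.
With a_0 = 0.7884, ⟨r⟩ = 2.7594.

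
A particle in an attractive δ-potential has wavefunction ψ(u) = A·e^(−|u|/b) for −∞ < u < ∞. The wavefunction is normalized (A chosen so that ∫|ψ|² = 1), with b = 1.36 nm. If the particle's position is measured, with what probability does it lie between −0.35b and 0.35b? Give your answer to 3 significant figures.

The probability is P = ∫ |ψ|² du over [−0.35b, 0.35b].
Since A² = 1/(b), this is the region integral divided by the full normalization integral.
By symmetry take twice the u ≥ 0 contribution in numerator and denominator; the 2's cancel. In terms of t = u/b (A² and the length scale cancel between numerator and denominator), P = [∫_{0}^{0.35} e^(-2·t) dt] / [∫_{0}^{∞} e^(-2·t) dt].
With ∫ e^(-2·t) dt = -e^(-2·t)/2 + C, the region integral is 1/2 - e^(-7/10)/2 and the full one is 1/2.
The result is P = 0.5034.

P ≈ 0.503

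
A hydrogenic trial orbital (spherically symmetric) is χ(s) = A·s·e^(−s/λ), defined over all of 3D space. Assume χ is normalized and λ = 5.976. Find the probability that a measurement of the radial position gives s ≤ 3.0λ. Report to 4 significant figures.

P ≈ 0.7149

P = ∫ |χ|² 4πs² ds over s ≤ 3.0λ.
The full normalization integral is A²·[3·π·λ^5] = 1, fixing A².
In terms of u = s/λ (A², 4π and the length scale all cancel between numerator and denominator), P = [∫_{0}^{3.0} u^4·e^(-2·u) du] / [∫_{0}^{∞} u^4·e^(-2·u) du].
With ∫ u^4·e^(-2·u) du = -(u^4/2 + u^3 + 3·u^2/2 + 3·u/2 + 3/4)·e^(-2·u) + C, the region integral is 3/4 - 345·e^(-6)/4 and the full one is 3/4.
This evaluates to P = 0.71494.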